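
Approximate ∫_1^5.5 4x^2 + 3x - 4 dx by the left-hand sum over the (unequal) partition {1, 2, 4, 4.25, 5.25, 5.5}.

168.5

Subinterval widths: 1, 2, 0.25, 1, 0.25.
Left endpoints: 1, 2, 4, 4.25, 5.25.
f(1) = 3, f(2) = 18, f(4) = 72, f(4.25) = 81, f(5.25) = 122.
Sum = Σ Δx_i · f(x_i).
Sum = 168.5.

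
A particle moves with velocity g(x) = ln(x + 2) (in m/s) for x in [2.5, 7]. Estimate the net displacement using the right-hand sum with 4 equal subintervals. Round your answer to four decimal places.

Δx = (7 − 2.5)/4 = 1.125.
Right endpoints: 3.625, 4.75, 5.875, 7.
g(3.625) ≈ 1.7272, g(4.75) ≈ 1.9095, g(5.875) ≈ 2.0637, g(7) ≈ 2.1972.
Sum = Δx · [g(3.625) + g(4.75) + g(5.875) + g(7)].
Sum ≈ 8.8849.

8.8849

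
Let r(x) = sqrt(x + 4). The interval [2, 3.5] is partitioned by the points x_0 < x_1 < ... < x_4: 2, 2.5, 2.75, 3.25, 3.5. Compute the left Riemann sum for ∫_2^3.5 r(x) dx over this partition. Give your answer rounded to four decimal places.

Subinterval widths: 0.5, 0.25, 0.5, 0.25.
Left endpoints: 2, 2.5, 2.75, 3.25.
r(2) ≈ 2.4495, r(2.5) ≈ 2.5495, r(2.75) ≈ 2.5981, r(3.25) ≈ 2.6926.
Sum = Σ Δx_i · r(x_i).
Sum ≈ 3.8343.

3.8343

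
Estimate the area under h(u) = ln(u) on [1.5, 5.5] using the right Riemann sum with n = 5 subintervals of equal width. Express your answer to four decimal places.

5.2621

Δu = (5.5 − 1.5)/5 = 0.8.
Right endpoints: 2.3, 3.1, 3.9, 4.7, 5.5.
h(2.3) ≈ 0.8329, h(3.1) ≈ 1.1314, h(3.9) ≈ 1.3610, h(4.7) ≈ 1.5476, h(5.5) ≈ 1.7047.
Sum = Δu · [h(2.3) + h(3.1) + h(3.9) + h(4.7) + h(5.5)].
Sum ≈ 5.2621.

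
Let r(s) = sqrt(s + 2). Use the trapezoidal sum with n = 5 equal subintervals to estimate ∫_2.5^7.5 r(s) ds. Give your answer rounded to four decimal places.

13.1506

Δs = (7.5 − 2.5)/5 = 1.
r(2.5) ≈ 2.1213, r(3.5) ≈ 2.3452, r(4.5) ≈ 2.5495, r(5.5) ≈ 2.7386, r(6.5) ≈ 2.9155, r(7.5) ≈ 3.0822.
T_5 = (Δs/2)·[r(s_0) + 2r(s_1) + ... + 2r(s_{4}) + r(s_5)].
Sum ≈ 13.1506.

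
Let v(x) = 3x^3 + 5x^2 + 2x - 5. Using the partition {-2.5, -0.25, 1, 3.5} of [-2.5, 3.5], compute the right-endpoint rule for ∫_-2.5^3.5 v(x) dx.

474.16015625

Subinterval widths: 2.25, 1.25, 2.5.
Right endpoints: -0.25, 1, 3.5.
v(-0.25) = -5.234375, v(1) = 5, v(3.5) = 191.875.
Sum = Σ Δx_i · v(x_i).
Sum = 474.16015625.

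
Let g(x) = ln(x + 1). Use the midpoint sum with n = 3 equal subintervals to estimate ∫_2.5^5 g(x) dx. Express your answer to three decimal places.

3.869

Δx = (5 − 2.5)/3 = 5/6.
Midpoints: 35/12, 3.75, 55/12.
g(35/12) ≈ 1.365, g(3.75) ≈ 1.558, g(55/12) ≈ 1.720.
Sum = Δx · [g(35/12) + g(3.75) + g(55/12)].
Sum ≈ 3.869.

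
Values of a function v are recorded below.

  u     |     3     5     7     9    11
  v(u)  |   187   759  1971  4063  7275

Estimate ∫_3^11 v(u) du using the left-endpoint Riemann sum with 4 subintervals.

13960

Δu = 2.
Sum = 2·[187 + 759 + 1971 + 4063] = 13960.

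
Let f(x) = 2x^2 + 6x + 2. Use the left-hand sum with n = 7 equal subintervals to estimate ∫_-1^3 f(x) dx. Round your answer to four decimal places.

Δx = (3 − (-1))/7 = 4/7.
Left endpoints: -1, -3/7, 1/7, 5/7, 9/7, 13/7, 17/7.
f(-1) = -2, f(-3/7) = -10/49, f(1/7) = 142/49, f(5/7) = 358/49, f(9/7) = 638/49, f(13/7) = 982/49, f(17/7) = 1390/49.
Sum = Δx · [f(-1) + f(-3/7) + f(1/7) + ...].
Sum ≈ 39.6735.

39.6735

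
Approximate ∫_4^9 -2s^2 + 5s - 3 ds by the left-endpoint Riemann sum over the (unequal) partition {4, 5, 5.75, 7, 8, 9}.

Subinterval widths: 1, 0.75, 1.25, 1, 1.
Left endpoints: 4, 5, 5.75, 7, 8.
f(4) = -15, f(5) = -28, f(5.75) = -40.375, f(7) = -66, f(8) = -91.
Sum = Σ Δs_i · f(s_i).
Sum = -243.46875.

-243.46875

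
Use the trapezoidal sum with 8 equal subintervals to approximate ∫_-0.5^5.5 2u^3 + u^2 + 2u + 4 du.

576

Δu = (5.5 − (-0.5))/8 = 0.75.
f(-0.5) = 3, f(0.25) = 4.59375, f(1) = 9, f(1.75) = 21.28125, f(2.5) = 46.5, f(3.25) = 89.71875, f(4) = 156, f(4.75) = 250.40625, f(5.5) = 378.
T_8 = (Δu/2)·[f(u_0) + 2f(u_1) + ... + 2f(u_{7}) + f(u_8)].
Sum = 576.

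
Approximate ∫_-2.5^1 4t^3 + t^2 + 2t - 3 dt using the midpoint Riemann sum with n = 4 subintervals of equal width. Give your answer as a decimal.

-46.484375

Δt = (1 − (-2.5))/4 = 0.875.
Midpoints: -2.0625, -1.1875, -0.3125, 0.5625.
f(-2.0625) = -38877/1024, f(-1.1875) = -10919/1024, f(-0.3125) = -3737/1024, f(0.5625) = -867/1024.
Sum = Δt · [f(-2.0625) + f(-1.1875) + f(-0.3125) + f(0.5625)].
Sum = -46.484375.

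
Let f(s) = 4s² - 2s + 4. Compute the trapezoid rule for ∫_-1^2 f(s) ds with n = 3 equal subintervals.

23

Δs = (2 − (-1))/3 = 1.
f(-1) = 10, f(0) = 4, f(1) = 6, f(2) = 16.
T_3 = (Δs/2)·[f(s_0) + 2f(s_1) + 2f(s_2) + f(s_3)].
Sum = 23.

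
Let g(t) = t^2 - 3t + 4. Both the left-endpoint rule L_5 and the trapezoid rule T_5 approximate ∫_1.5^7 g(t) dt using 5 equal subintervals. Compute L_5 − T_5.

-16.6375

L_5 = 49.555.
T_5 = 66.1925.
L_5 − T_5 = -16.6375.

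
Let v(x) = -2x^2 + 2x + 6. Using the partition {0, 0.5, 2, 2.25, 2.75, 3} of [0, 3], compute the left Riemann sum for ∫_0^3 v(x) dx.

Subinterval widths: 0.5, 1.5, 0.25, 0.5, 0.25.
Left endpoints: 0, 0.5, 2, 2.25, 2.75.
v(0) = 6, v(0.5) = 6.5, v(2) = 2, v(2.25) = 0.375, v(2.75) = -3.625.
Sum = Σ Δx_i · v(x_i).
Sum = 12.53125.

12.53125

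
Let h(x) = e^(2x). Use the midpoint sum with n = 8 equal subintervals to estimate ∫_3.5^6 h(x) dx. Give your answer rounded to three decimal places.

79528.338

Δx = (6 − 3.5)/8 = 0.3125.
Midpoints: 3.65625, 3.96875, 4.28125, 4.59375, 4.90625, 5.21875, 5.53125, 5.84375.
h(3.65625) ≈ 1498.920, h(3.96875) ≈ 2800.351, h(4.28125) ≈ 5231.744, h(4.59375) ≈ 9774.185, h(4.90625) ≈ 18260.582, h(5.21875) ≈ 34115.258, h(5.53125) ≈ 63735.692, h(5.84375) ≈ 119073.949.
Sum = Δx · [h(3.65625) + h(3.96875) + h(4.28125) + ...].
Sum ≈ 79528.338.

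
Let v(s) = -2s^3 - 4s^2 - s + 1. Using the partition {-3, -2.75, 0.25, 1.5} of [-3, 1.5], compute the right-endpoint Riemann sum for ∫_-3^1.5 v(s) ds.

Subinterval widths: 0.25, 3, 1.25.
Right endpoints: -2.75, 0.25, 1.5.
v(-2.75) = 15.09375, v(0.25) = 0.46875, v(1.5) = -16.25.
Sum = Σ Δs_i · v(s_i).
Sum = -15.1328125.

-15.1328125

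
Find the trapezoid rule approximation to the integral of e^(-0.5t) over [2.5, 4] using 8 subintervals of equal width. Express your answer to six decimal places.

0.302560

Δt = (4 − 2.5)/8 = 0.1875.
f(2.5) ≈ 0.286505, f(2.6875) ≈ 0.260866, f(2.875) ≈ 0.237521, f(3.0625) ≈ 0.216265, f(3.25) ≈ 0.196912, f(3.4375) ≈ 0.179290, f(3.625) ≈ 0.163246, f(3.8125) ≈ 0.148637, f(4) ≈ 0.135335.
T_8 = (Δt/2)·[f(t_0) + 2f(t_1) + ... + 2f(t_{7}) + f(t_8)].
Sum ≈ 0.302560.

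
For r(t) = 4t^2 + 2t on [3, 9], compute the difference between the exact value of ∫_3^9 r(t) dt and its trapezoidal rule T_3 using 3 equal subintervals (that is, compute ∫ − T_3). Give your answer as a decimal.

Exact integral: ∫_3^9 r(t) dt = 1008.
T_3 = 1024.
Error = 1008 − 1024 = -16.

-16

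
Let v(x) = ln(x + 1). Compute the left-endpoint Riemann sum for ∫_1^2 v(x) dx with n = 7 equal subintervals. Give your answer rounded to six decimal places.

0.880297

Δx = (2 − 1)/7 = 1/7.
Left endpoints: 1, 8/7, 9/7, 10/7, 11/7, 12/7, 13/7.
v(1) ≈ 0.693147, v(8/7) ≈ 0.762140, v(9/7) ≈ 0.826679, v(10/7) ≈ 0.887303, v(11/7) ≈ 0.944462, v(12/7) ≈ 0.998529, v(13/7) ≈ 1.049822.
Sum = Δx · [v(1) + v(8/7) + v(9/7) + ...].
Sum ≈ 0.880297.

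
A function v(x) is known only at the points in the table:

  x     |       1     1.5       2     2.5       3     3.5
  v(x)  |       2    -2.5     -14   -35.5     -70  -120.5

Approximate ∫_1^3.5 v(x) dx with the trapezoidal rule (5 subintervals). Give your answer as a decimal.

-90.625

Δx = 0.5.
T_5 = (0.5/2)·[2 + 2·(-2.5) + 2·(-14) + 2·(-35.5) + 2·(-70) + (-120.5)] = -90.625.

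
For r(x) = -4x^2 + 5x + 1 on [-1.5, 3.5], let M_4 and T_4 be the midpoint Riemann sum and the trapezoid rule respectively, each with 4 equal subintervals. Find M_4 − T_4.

7.8125

M_4 = -29.0625.
T_4 = -36.875.
M_4 − T_4 = 7.8125.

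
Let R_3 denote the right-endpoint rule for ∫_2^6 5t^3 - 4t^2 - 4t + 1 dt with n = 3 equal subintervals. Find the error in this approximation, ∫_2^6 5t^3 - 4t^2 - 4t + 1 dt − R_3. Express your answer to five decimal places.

-663.70370

Exact integral: ∫_2^6 f(t) dt ≈ 1262.6666667.
R_3 ≈ 1926.3703704.
Error ≈ 1262.6666667 − 1926.3703704 ≈ -663.70370.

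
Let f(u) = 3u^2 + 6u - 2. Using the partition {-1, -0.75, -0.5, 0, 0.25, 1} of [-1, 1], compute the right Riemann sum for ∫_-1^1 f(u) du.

Subinterval widths: 0.25, 0.25, 0.5, 0.25, 0.75.
Right endpoints: -0.75, -0.5, 0, 0.25, 1.
f(-0.75) = -4.8125, f(-0.5) = -4.25, f(0) = -2, f(0.25) = -0.3125, f(1) = 7.
Sum = Σ Δu_i · f(u_i).
Sum = 1.90625.

1.90625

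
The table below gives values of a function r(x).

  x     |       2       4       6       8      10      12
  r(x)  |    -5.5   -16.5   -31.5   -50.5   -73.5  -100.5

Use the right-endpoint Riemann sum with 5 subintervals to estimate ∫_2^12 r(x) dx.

Δx = 2.
Sum = 2·[(-16.5) + (-31.5) + (-50.5) + (-73.5) + (-100.5)] = -545.

-545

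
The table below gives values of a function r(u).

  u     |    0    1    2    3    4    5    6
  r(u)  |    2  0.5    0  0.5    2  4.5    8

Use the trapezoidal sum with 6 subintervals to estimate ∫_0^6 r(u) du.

12.5

Δu = 1.
T_6 = (1/2)·[2 + 2·0.5 + 2·0 + 2·0.5 + 2·2 + 2·4.5 + 8] = 12.5.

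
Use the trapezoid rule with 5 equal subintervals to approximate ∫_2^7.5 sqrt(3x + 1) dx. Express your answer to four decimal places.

21.1742

Δx = (7.5 − 2)/5 = 1.1.
f(2) ≈ 2.6458, f(3.1) ≈ 3.2094, f(4.2) ≈ 3.6878, f(5.3) ≈ 4.1110, f(6.4) ≈ 4.4944, f(7.5) ≈ 4.8477.
T_5 = (Δx/2)·[f(x_0) + 2f(x_1) + ... + 2f(x_{4}) + f(x_5)].
Sum ≈ 21.1742.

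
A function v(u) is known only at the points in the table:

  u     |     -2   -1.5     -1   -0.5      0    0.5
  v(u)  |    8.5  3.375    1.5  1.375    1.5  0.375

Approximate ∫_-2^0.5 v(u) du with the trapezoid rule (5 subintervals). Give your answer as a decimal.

6.09375

Δu = 0.5.
T_5 = (0.5/2)·[8.5 + 2·3.375 + 2·1.5 + 2·1.375 + 2·1.5 + 0.375] = 6.09375.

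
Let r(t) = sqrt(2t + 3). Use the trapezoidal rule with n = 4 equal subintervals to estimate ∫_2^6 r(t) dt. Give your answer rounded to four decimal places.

13.1815

Δt = (6 − 2)/4 = 1.
r(2) ≈ 2.6458, r(3) ≈ 3.0000, r(4) ≈ 3.3166, r(5) ≈ 3.6056, r(6) ≈ 3.8730.
T_4 = (Δt/2)·[r(t_0) + 2r(t_1) + 2r(t_2) + 2r(t_3) + r(t_4)].
Sum ≈ 13.1815.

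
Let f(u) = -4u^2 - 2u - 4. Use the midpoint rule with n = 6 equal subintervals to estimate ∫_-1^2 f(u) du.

-26.75

Δu = (2 − (-1))/6 = 0.5.
Midpoints: -0.75, -0.25, 0.25, 0.75, 1.25, 1.75.
f(-0.75) = -4.75, f(-0.25) = -3.75, f(0.25) = -4.75, f(0.75) = -7.75, f(1.25) = -12.75, f(1.75) = -19.75.
Sum = Δu · [f(-0.75) + f(-0.25) + f(0.25) + ...].
Sum = -26.75.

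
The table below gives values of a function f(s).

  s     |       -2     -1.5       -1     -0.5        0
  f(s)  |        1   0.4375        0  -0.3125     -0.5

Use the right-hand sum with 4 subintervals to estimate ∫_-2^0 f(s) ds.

Δs = 0.5.
Sum = 0.5·[0.4375 + 0 + (-0.3125) + (-0.5)] = -0.1875.

-0.1875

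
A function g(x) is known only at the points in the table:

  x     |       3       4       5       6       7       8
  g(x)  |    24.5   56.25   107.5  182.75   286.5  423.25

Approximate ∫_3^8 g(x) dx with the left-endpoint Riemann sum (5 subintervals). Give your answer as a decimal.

Δx = 1.
Sum = 1·[24.5 + 56.25 + 107.5 + 182.75 + 286.5] = 657.5.

657.5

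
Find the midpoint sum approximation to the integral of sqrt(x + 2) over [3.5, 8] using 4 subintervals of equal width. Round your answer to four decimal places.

12.4857

Δx = (8 − 3.5)/4 = 1.125.
Midpoints: 4.0625, 5.1875, 6.3125, 7.4375.
f(4.0625) ≈ 2.4622, f(5.1875) ≈ 2.6810, f(6.3125) ≈ 2.8831, f(7.4375) ≈ 3.0721.
Sum = Δx · [f(4.0625) + f(5.1875) + f(6.3125) + f(7.4375)].
Sum ≈ 12.4857.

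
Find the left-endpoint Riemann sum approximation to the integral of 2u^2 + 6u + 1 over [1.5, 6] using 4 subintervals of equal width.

Δu = (6 − 1.5)/4 = 1.125.
Left endpoints: 1.5, 2.625, 3.75, 4.875.
f(1.5) = 14.5, f(2.625) = 30.53125, f(3.75) = 51.625, f(4.875) = 77.78125.
Sum = Δu · [f(1.5) + f(2.625) + f(3.75) + f(4.875)].
Sum = 196.2421875.

196.2421875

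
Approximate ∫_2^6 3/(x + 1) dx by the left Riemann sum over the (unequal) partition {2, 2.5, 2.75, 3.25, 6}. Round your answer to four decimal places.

Subinterval widths: 0.5, 0.25, 0.5, 2.75.
Left endpoints: 2, 2.5, 2.75, 3.25.
f(2) = 1, f(2.5) = 6/7, f(2.75) = 0.8, f(3.25) = 12/17.
Sum = Σ Δx_i · f(x_i).
Sum ≈ 3.0555.

3.0555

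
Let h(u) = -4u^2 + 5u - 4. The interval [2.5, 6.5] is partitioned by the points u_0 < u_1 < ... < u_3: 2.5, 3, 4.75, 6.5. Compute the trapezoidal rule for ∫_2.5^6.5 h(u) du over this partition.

Subinterval widths: 0.5, 1.75, 1.75.
h(2.5) = -16.5, h(3) = -25, h(4.75) = -70.5, h(6.5) = -140.5.
On each subinterval the trapezoid contributes (Δu_i/2)·[h(u_{i-1}) + h(u_i)].
Sum = -278.5625.

-278.5625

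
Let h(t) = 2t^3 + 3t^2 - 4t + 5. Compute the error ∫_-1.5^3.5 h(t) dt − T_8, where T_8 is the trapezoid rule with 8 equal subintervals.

-2.9296875

Exact integral: ∫_-1.5^3.5 h(t) dt = 123.75.
T_8 = 126.6796875.
Error = 123.75 − 126.6796875 = -2.9296875.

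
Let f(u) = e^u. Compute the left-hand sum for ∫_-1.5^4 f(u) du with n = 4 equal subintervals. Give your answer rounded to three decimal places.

Δu = (4 − (-1.5))/4 = 1.375.
Left endpoints: -1.5, -0.125, 1.25, 2.625.
f(-1.5) ≈ 0.223, f(-0.125) ≈ 0.882, f(1.25) ≈ 3.490, f(2.625) ≈ 13.805.
Sum = Δu · [f(-1.5) + f(-0.125) + f(1.25) + f(2.625)].
Sum ≈ 25.301.

25.301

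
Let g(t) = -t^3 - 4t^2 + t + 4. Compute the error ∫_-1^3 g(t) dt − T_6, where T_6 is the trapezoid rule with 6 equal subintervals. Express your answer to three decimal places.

Exact integral: ∫_-1^3 g(t) dt ≈ -37.33333.
T_6 ≈ -39.40741.
Error ≈ -37.33333 − (-39.40741) ≈ 2.074.

2.074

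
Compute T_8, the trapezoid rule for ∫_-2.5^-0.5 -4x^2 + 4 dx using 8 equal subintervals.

Δx = (-0.5 − (-2.5))/8 = 0.25.
f(-2.5) = -21, f(-2.25) = -16.25, f(-2) = -12, f(-1.75) = -8.25, f(-1.5) = -5, f(-1.25) = -2.25, f(-1) = 0, f(-0.75) = 1.75, f(-0.5) = 3.
T_8 = (Δx/2)·[f(x_0) + 2f(x_1) + ... + 2f(x_{7}) + f(x_8)].
Sum = -12.75.

-12.75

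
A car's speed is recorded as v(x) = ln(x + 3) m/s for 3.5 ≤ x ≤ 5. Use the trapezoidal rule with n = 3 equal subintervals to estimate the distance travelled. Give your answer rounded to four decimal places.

Δx = (5 − 3.5)/3 = 0.5.
v(3.5) ≈ 1.8718, v(4) ≈ 1.9459, v(4.5) ≈ 2.0149, v(5) ≈ 2.0794.
T_3 = (Δx/2)·[v(x_0) + 2v(x_1) + 2v(x_2) + v(x_3)].
Sum ≈ 2.9682.

2.9682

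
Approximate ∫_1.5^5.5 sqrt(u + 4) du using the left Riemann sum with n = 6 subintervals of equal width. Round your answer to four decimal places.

Δu = (5.5 − 1.5)/6 = 2/3.
Left endpoints: 1.5, 13/6, 17/6, 3.5, 25/6, 29/6.
f(1.5) ≈ 2.3452, f(13/6) ≈ 2.4833, f(17/6) ≈ 2.6141, f(3.5) ≈ 2.7386, f(25/6) ≈ 2.8577, f(29/6) ≈ 2.9721.
Sum = Δu · [f(1.5) + f(13/6) + f(17/6) + ...].
Sum ≈ 10.6740.

10.6740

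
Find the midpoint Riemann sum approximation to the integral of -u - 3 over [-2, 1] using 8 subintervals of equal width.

Δu = (1 − (-2))/8 = 0.375.
Midpoints: -1.8125, -1.4375, -1.0625, -0.6875, -0.3125, 0.0625, 0.4375, 0.8125.
f(-1.8125) = -1.1875, f(-1.4375) = -1.5625, f(-1.0625) = -1.9375, f(-0.6875) = -2.3125, f(-0.3125) = -2.6875, f(0.0625) = -3.0625, f(0.4375) = -3.4375, f(0.8125) = -3.8125.
Sum = Δu · [f(-1.8125) + f(-1.4375) + f(-1.0625) + ...].
Sum = -7.5.

-7.5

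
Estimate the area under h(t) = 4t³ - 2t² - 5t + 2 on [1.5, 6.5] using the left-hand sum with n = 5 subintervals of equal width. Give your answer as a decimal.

Δt = (6.5 − 1.5)/5 = 1.
Left endpoints: 1.5, 2.5, 3.5, 4.5, 5.5.
h(1.5) = 3.5, h(2.5) = 39.5, h(3.5) = 131.5, h(4.5) = 303.5, h(5.5) = 579.5.
Sum = Δt · [h(1.5) + h(2.5) + h(3.5) + h(4.5) + h(5.5)].
Sum = 1057.5.

1057.5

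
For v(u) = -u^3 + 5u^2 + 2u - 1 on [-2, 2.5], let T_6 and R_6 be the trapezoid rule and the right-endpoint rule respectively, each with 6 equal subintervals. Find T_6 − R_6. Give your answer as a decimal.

T_6 = 33.15234375.
R_6 = 31.88671875.
T_6 − R_6 = 1.265625.

1.265625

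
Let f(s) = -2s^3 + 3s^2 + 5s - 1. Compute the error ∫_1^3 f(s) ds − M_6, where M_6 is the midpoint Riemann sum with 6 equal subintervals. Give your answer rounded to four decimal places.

Exact integral: ∫_1^3 f(s) ds = 4.
M_6 ≈ 4.166667.
Error ≈ 4 − 4.166667 ≈ -0.1667.

-0.1667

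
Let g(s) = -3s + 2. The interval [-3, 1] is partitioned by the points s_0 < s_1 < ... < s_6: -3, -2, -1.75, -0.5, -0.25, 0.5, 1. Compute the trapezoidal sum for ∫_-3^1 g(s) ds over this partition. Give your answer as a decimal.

20

Subinterval widths: 1, 0.25, 1.25, 0.25, 0.75, 0.5.
g(-3) = 11, g(-2) = 8, g(-1.75) = 7.25, g(-0.5) = 3.5, g(-0.25) = 2.75, g(0.5) = 0.5, g(1) = -1.
On each subinterval the trapezoid contributes (Δs_i/2)·[g(s_{i-1}) + g(s_i)].
Sum = 20.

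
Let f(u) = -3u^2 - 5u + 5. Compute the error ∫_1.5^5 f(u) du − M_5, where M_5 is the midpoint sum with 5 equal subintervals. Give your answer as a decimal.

-0.42875

Exact integral: ∫_1.5^5 f(u) du = -161.
M_5 = -160.57125.
Error = -161 − (-160.57125) = -0.42875.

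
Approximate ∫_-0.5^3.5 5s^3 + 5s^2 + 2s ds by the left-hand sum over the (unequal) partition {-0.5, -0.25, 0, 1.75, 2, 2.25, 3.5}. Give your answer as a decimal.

135.69921875

Subinterval widths: 0.25, 0.25, 1.75, 0.25, 0.25, 1.25.
Left endpoints: -0.5, -0.25, 0, 1.75, 2, 2.25.
f(-0.5) = -0.375, f(-0.25) = -0.265625, f(0) = 0, f(1.75) = 45.609375, f(2) = 64, f(2.25) = 86.765625.
Sum = Σ Δs_i · f(s_i).
Sum = 135.69921875.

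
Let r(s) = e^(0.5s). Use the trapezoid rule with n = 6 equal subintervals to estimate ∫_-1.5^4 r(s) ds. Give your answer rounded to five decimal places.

Δs = (4 − (-1.5))/6 = 11/12.
r(-1.5) ≈ 0.47237, r(-7/12) ≈ 0.74702, r(1/3) ≈ 1.18136, r(1.25) ≈ 1.86825, r(13/6) ≈ 2.95451, r(37/12) ≈ 4.67237, r(4) ≈ 7.38906.
T_6 = (Δs/2)·[r(s_0) + 2r(s_1) + ... + 2r(s_{5}) + r(s_6)].
Sum ≈ 14.07470.

14.07470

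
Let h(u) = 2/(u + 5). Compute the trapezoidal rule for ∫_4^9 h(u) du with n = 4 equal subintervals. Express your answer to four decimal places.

Δu = (9 − 4)/4 = 1.25.
h(4) = 2/9, h(5.25) = 8/41, h(6.5) = 4/23, h(7.75) = 8/51, h(9) = 1/7.
T_4 = (Δu/2)·[h(u_0) + 2h(u_1) + 2h(u_2) + 2h(u_3) + h(u_4)].
Sum ≈ 0.8855.

0.8855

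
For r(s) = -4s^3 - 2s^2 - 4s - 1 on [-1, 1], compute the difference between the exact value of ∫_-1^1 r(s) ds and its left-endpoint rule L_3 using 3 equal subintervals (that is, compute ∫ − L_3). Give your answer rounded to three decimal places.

-5.037

Exact integral: ∫_-1^1 r(s) ds ≈ -3.33333.
L_3 ≈ 1.70370.
Error ≈ -3.33333 − 1.70370 ≈ -5.037.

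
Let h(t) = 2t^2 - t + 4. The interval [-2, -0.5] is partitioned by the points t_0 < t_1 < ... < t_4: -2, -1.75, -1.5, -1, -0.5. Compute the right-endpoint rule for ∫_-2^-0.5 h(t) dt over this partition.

11.46875

Subinterval widths: 0.25, 0.25, 0.5, 0.5.
Right endpoints: -1.75, -1.5, -1, -0.5.
h(-1.75) = 11.875, h(-1.5) = 10, h(-1) = 7, h(-0.5) = 5.
Sum = Σ Δt_i · h(t_i).
Sum = 11.46875.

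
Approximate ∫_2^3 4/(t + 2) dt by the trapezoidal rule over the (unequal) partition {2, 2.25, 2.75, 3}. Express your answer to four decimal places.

Subinterval widths: 0.25, 0.5, 0.25.
f(2) = 1, f(2.25) = 16/17, f(2.75) = 16/19, f(3) = 0.8.
On each subinterval the trapezoid contributes (Δt_i/2)·[f(t_{i-1}) + f(t_i)].
Sum ≈ 0.8937.

0.8937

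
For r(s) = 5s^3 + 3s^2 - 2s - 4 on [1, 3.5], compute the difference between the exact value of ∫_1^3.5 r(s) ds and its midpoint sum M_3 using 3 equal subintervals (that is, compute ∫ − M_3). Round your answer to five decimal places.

5.31684

Exact integral: ∫_1^3.5 r(s) ds = 206.953125.
M_3 ≈ 201.6362847.
Error ≈ 206.953125 − 201.6362847 ≈ 5.31684.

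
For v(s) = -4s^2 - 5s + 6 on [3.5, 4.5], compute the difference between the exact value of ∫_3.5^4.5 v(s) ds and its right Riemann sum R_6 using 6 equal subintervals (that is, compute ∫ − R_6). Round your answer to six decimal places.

Exact integral: ∫_3.5^4.5 v(s) ds ≈ -78.33333333.
R_6 ≈ -81.43518519.
Error ≈ -78.33333333 − (-81.43518519) ≈ 3.101852.

3.101852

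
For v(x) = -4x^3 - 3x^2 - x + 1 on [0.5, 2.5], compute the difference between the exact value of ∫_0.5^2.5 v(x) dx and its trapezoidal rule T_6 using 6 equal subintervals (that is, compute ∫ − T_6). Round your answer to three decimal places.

Exact integral: ∫_0.5^2.5 v(x) dx = -55.5.
T_6 ≈ -56.27778.
Error ≈ -55.5 − (-56.27778) ≈ 0.778.

0.778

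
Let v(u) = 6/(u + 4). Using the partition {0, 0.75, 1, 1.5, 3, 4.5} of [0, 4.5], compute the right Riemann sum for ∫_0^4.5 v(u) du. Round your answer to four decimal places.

4.1374

Subinterval widths: 0.75, 0.25, 0.5, 1.5, 1.5.
Right endpoints: 0.75, 1, 1.5, 3, 4.5.
v(0.75) = 24/19, v(1) = 1.2, v(1.5) = 12/11, v(3) = 6/7, v(4.5) = 12/17.
Sum = Σ Δu_i · v(u_i).
Sum ≈ 4.1374.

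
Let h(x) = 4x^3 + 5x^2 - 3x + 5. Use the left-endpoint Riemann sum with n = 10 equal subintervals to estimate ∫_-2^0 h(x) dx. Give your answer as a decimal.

Δx = (0 − (-2))/10 = 0.2.
Left endpoints: -2, -1.8, -1.6, -1.4, -1.2, -1, -0.8, -0.6, -0.4, -0.2.
h(-2) = -1, h(-1.8) = 3.272, h(-1.6) = 6.216, h(-1.4) = 8.024, h(-1.2) = 8.888, h(-1) = 9, h(-0.8) = 8.552, h(-0.6) = 7.736, h(-0.4) = 6.744, h(-0.2) = 5.768.
Sum = Δx · [h(-2) + h(-1.8) + h(-1.6) + ...].
Sum = 12.64.

12.64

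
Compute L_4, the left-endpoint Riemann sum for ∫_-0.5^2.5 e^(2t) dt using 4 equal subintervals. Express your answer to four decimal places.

Δt = (2.5 − (-0.5))/4 = 0.75.
Left endpoints: -0.5, 0.25, 1, 1.75.
f(-0.5) ≈ 0.3679, f(0.25) ≈ 1.6487, f(1) ≈ 7.3891, f(1.75) ≈ 33.1155.
Sum = Δt · [f(-0.5) + f(0.25) + f(1) + f(1.75)].
Sum ≈ 31.8908.

31.8908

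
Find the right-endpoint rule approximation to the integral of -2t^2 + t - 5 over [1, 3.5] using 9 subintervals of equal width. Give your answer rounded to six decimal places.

-37.633745

Δt = (3.5 − 1)/9 = 5/18.
Right endpoints: 23/18, 14/9, 11/6, 19/9, 43/18, 8/3, 53/18, 29/9, 3.5.
f(23/18) = -566/81, f(14/9) = -671/81, f(11/6) = -89/9, f(19/9) = -956/81, f(43/18) = -1136/81, f(8/3) = -149/9, f(53/18) = -1571/81, f(29/9) = -1826/81, f(3.5) = -26.
Sum = Δt · [f(23/18) + f(14/9) + f(11/6) + ...].
Sum ≈ -37.633745.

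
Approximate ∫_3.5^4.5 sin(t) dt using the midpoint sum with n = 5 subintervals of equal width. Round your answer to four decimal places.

-0.7269

Δt = (4.5 − 3.5)/5 = 0.2.
Midpoints: 3.6, 3.8, 4, 4.2, 4.4.
f(3.6) ≈ -0.4425, f(3.8) ≈ -0.6119, f(4) ≈ -0.7568, f(4.2) ≈ -0.8716, f(4.4) ≈ -0.9516.
Sum = Δt · [f(3.6) + f(3.8) + f(4) + f(4.2) + f(4.4)].
Sum ≈ -0.7269.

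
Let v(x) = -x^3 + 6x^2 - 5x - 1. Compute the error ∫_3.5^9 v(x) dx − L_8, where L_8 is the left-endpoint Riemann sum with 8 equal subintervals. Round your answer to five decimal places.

Exact integral: ∫_3.5^9 v(x) dx = -407.859375.
L_8 ≈ -309.8718262.
Error ≈ -407.859375 − (-309.8718262) ≈ -97.98755.

-97.98755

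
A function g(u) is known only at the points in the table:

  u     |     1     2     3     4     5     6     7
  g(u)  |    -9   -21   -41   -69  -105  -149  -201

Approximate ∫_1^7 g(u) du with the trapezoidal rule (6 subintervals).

Δu = 1.
T_6 = (1/2)·[(-9) + 2·(-21) + 2·(-41) + 2·(-69) + 2·(-105) + 2·(-149) + (-201)] = -490.

-490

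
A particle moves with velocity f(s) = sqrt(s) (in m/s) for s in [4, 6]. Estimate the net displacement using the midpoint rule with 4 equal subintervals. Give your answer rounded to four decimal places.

Δs = (6 − 4)/4 = 0.5.
Midpoints: 4.25, 4.75, 5.25, 5.75.
f(4.25) ≈ 2.0616, f(4.75) ≈ 2.1794, f(5.25) ≈ 2.2913, f(5.75) ≈ 2.3979.
Sum = Δs · [f(4.25) + f(4.75) + f(5.25) + f(5.75)].
Sum ≈ 4.4651.

4.4651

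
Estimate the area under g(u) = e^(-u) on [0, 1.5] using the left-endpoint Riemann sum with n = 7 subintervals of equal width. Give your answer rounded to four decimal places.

0.8631

Δu = (1.5 − 0)/7 = 3/14.
Left endpoints: 0, 3/14, 3/7, 9/14, 6/7, 15/14, 9/7.
g(0) ≈ 1.0000, g(3/14) ≈ 0.8071, g(3/7) ≈ 0.6514, g(9/14) ≈ 0.5258, g(6/7) ≈ 0.4244, g(15/14) ≈ 0.3425, g(9/7) ≈ 0.2765.
Sum = Δu · [g(0) + g(3/14) + g(3/7) + ...].
Sum ≈ 0.8631.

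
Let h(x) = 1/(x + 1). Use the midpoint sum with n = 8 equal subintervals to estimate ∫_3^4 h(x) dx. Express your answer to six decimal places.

0.223129

Δx = (4 − 3)/8 = 0.125.
Midpoints: 3.0625, 3.1875, 3.3125, 3.4375, 3.5625, 3.6875, 3.8125, 3.9375.
h(3.0625) = 16/65, h(3.1875) = 16/67, h(3.3125) = 16/69, h(3.4375) = 16/71, h(3.5625) = 16/73, h(3.6875) = 16/75, h(3.8125) = 16/77, h(3.9375) = 16/79.
Sum = Δx · [h(3.0625) + h(3.1875) + h(3.3125) + ...].
Sum ≈ 0.223129.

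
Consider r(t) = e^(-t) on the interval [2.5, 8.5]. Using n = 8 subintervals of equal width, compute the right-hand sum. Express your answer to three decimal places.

0.055

Δt = (8.5 − 2.5)/8 = 0.75.
Right endpoints: 3.25, 4, 4.75, 5.5, 6.25, 7, 7.75, 8.5.
r(3.25) ≈ 0.039, r(4) ≈ 0.018, r(4.75) ≈ 0.009, r(5.5) ≈ 0.004, r(6.25) ≈ 0.002, r(7) ≈ 0.001, r(7.75) ≈ 0.000, r(8.5) ≈ 0.000.
Sum = Δt · [r(3.25) + r(4) + r(4.75) + ...].
Sum ≈ 0.055.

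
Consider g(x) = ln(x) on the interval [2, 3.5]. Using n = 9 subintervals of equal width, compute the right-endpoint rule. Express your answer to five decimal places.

1.54451

Δx = (3.5 − 2)/9 = 1/6.
Right endpoints: 13/6, 7/3, 2.5, 8/3, 17/6, 3, 19/6, 10/3, 3.5.
g(13/6) ≈ 0.77319, g(7/3) ≈ 0.84730, g(2.5) ≈ 0.91629, g(8/3) ≈ 0.98083, g(17/6) ≈ 1.04145, g(3) ≈ 1.09861, g(19/6) ≈ 1.15268, g(10/3) ≈ 1.20397, g(3.5) ≈ 1.25276.
Sum = Δx · [g(13/6) + g(7/3) + g(2.5) + ...].
Sum ≈ 1.54451.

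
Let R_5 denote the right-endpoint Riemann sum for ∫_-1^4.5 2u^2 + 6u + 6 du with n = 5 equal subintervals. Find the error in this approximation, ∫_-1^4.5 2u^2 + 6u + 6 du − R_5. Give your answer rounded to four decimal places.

Exact integral: ∫_-1^4.5 f(u) du ≈ 152.166667.
R_5 = 193.71.
Error ≈ 152.166667 − 193.71 ≈ -41.5433.

-41.5433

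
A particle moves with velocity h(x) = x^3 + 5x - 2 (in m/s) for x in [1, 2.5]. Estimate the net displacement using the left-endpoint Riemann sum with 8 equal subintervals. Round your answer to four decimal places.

Δx = (2.5 − 1)/8 = 0.1875.
Left endpoints: 1, 1.1875, 1.375, 1.5625, 1.75, 1.9375, 2.125, 2.3125.
h(1) = 4, h(1.1875) = 22987/4096, h(1.375) = 3827/512, h(1.5625) = 39433/4096, h(1.75) = 12.109375, h(1.9375) = 61279/4096, h(2.125) = 9329/512, h(2.3125) = 89821/4096.
Sum = Δx · [h(1) + h(1.1875) + h(1.375) + ...].
Sum ≈ 17.6125.

17.6125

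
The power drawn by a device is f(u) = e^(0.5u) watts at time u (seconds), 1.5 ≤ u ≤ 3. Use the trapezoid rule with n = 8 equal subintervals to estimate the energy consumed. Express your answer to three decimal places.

Δu = (3 − 1.5)/8 = 0.1875.
f(1.5) ≈ 2.117, f(1.6875) ≈ 2.325, f(1.875) ≈ 2.554, f(2.0625) ≈ 2.805, f(2.25) ≈ 3.080, f(2.4375) ≈ 3.383, f(2.625) ≈ 3.715, f(2.8125) ≈ 4.081, f(3) ≈ 4.482.
T_8 = (Δu/2)·[f(u_0) + 2f(u_1) + ... + 2f(u_{7}) + f(u_8)].
Sum ≈ 4.733.

4.733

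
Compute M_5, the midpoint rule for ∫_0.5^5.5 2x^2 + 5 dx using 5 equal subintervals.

Δx = (5.5 − 0.5)/5 = 1.
Midpoints: 1, 2, 3, 4, 5.
f(1) = 7, f(2) = 13, f(3) = 23, f(4) = 37, f(5) = 55.
Sum = Δx · [f(1) + f(2) + f(3) + f(4) + f(5)].
Sum = 135.

135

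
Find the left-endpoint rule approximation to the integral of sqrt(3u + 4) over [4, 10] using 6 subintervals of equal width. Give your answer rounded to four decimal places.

28.9086

Δu = (10 − 4)/6 = 1.
Left endpoints: 4, 5, 6, 7, 8, 9.
f(4) ≈ 4.0000, f(5) ≈ 4.3589, f(6) ≈ 4.6904, f(7) ≈ 5.0000, f(8) ≈ 5.2915, f(9) ≈ 5.5678.
Sum = Δu · [f(4) + f(5) + f(6) + ...].
Sum ≈ 28.9086.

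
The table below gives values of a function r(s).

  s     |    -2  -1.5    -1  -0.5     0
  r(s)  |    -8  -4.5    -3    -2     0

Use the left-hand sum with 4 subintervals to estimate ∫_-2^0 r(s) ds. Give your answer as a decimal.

Δs = 0.5.
Sum = 0.5·[(-8) + (-4.5) + (-3) + (-2)] = -8.75.

-8.75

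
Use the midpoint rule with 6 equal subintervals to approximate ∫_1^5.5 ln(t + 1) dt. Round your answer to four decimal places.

Δt = (5.5 − 1)/6 = 0.75.
Midpoints: 1.375, 2.125, 2.875, 3.625, 4.375, 5.125.
f(1.375) ≈ 0.8650, f(2.125) ≈ 1.1394, f(2.875) ≈ 1.3545, f(3.625) ≈ 1.5315, f(4.375) ≈ 1.6818, f(5.125) ≈ 1.8124.
Sum = Δt · [f(1.375) + f(2.125) + f(2.875) + ...].
Sum ≈ 6.2884.

6.2884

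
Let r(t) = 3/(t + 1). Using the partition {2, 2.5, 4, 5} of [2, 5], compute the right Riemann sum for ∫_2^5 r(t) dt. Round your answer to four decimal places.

1.8286

Subinterval widths: 0.5, 1.5, 1.
Right endpoints: 2.5, 4, 5.
r(2.5) = 6/7, r(4) = 0.6, r(5) = 0.5.
Sum = Σ Δt_i · r(t_i).
Sum ≈ 1.8286.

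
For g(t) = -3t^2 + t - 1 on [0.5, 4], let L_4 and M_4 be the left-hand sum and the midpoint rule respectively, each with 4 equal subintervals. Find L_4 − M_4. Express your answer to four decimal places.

17.1309

L_4 = -41.69921875.
M_4 ≈ -58.830078.
L_4 − M_4 ≈ 17.1309.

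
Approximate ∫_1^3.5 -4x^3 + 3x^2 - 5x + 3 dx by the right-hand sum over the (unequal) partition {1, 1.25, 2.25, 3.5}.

Subinterval widths: 0.25, 1, 1.25.
Right endpoints: 1.25, 2.25, 3.5.
f(1.25) = -6.375, f(2.25) = -38.625, f(3.5) = -149.25.
Sum = Σ Δx_i · f(x_i).
Sum = -226.78125.

-226.78125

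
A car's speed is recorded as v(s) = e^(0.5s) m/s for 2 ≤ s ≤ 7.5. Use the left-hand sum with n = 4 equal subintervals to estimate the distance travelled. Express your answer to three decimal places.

Δs = (7.5 − 2)/4 = 1.375.
Left endpoints: 2, 3.375, 4.75, 6.125.
v(2) ≈ 2.718, v(3.375) ≈ 5.406, v(4.75) ≈ 10.751, v(6.125) ≈ 21.381.
Sum = Δs · [v(2) + v(3.375) + v(4.75) + v(6.125)].
Sum ≈ 55.352.

55.352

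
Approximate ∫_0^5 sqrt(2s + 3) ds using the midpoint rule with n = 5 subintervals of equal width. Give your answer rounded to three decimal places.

Δs = (5 − 0)/5 = 1.
Midpoints: 0.5, 1.5, 2.5, 3.5, 4.5.
f(0.5) ≈ 2.000, f(1.5) ≈ 2.449, f(2.5) ≈ 2.828, f(3.5) ≈ 3.162, f(4.5) ≈ 3.464.
Sum = Δs · [f(0.5) + f(1.5) + f(2.5) + f(3.5) + f(4.5)].
Sum ≈ 13.904.

13.904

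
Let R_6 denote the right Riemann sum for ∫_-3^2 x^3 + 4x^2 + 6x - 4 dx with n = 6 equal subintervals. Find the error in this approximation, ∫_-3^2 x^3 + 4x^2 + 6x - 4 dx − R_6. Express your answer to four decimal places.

Exact integral: ∫_-3^2 f(x) dx ≈ -4.583333.
R_6 ≈ 15.613426.
Error ≈ -4.583333 − 15.613426 ≈ -20.1968.

-20.1968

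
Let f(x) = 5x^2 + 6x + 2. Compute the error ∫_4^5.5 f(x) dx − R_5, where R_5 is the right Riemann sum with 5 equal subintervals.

-12.15

Exact integral: ∫_4^5.5 f(x) dx = 216.375.
R_5 = 228.525.
Error = 216.375 − 228.525 = -12.15.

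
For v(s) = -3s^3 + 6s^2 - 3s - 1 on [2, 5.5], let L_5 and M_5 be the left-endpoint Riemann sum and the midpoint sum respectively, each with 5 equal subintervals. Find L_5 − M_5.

L_5 = -293.51.
M_5 = -396.4559375.
L_5 − M_5 = 102.9459375.

102.9459375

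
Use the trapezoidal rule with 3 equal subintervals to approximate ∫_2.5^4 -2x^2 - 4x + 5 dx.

Δx = (4 − 2.5)/3 = 0.5.
f(2.5) = -17.5, f(3) = -25, f(3.5) = -33.5, f(4) = -43.
T_3 = (Δx/2)·[f(x_0) + 2f(x_1) + 2f(x_2) + f(x_3)].
Sum = -44.375.

-44.375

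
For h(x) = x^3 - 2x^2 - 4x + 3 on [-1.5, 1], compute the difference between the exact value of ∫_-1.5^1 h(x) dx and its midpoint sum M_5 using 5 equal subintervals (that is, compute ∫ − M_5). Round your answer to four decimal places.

Exact integral: ∫_-1.5^1 h(x) dx ≈ 6.067708.
M_5 = 6.2109375.
Error ≈ 6.067708 − 6.2109375 ≈ -0.1432.

-0.1432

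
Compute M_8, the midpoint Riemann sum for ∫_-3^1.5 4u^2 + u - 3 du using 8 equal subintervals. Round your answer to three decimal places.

Δu = (1.5 − (-3))/8 = 0.5625.
Midpoints: -2.71875, -2.15625, -1.59375, -1.03125, -0.46875, 0.09375, 0.65625, 1.21875.
f(-2.71875) = 23.84765625, f(-2.15625) = 13.44140625, f(-1.59375) = 5.56640625, f(-1.03125) = 0.22265625, f(-0.46875) = -2.58984375, f(0.09375) = -2.87109375, f(0.65625) = -0.62109375, f(1.21875) = 4.16015625.
Sum = Δu · [f(-2.71875) + f(-2.15625) + f(-1.59375) + ...].
Sum ≈ 23.150.

23.150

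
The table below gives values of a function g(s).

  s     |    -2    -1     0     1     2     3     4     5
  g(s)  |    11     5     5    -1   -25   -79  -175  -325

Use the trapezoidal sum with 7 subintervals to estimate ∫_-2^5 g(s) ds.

-427

Δs = 1.
T_7 = (1/2)·[11 + 2·5 + 2·5 + 2·(-1) + 2·(-25) + 2·(-79) + 2·(-175) + (-325)] = -427.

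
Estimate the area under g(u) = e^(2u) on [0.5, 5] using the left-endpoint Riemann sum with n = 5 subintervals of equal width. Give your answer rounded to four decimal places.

Δu = (5 − 0.5)/5 = 0.9.
Left endpoints: 0.5, 1.4, 2.3, 3.2, 4.1.
g(0.5) ≈ 2.7183, g(1.4) ≈ 16.4446, g(2.3) ≈ 99.4843, g(3.2) ≈ 601.8450, g(4.1) ≈ 3640.9503.
Sum = Δu · [g(0.5) + g(1.4) + g(2.3) + g(3.2) + g(4.1)].
Sum ≈ 3925.2983.

3925.2983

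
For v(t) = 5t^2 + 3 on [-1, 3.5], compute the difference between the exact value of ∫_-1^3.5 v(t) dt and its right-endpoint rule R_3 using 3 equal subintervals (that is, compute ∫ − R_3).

-50.625

Exact integral: ∫_-1^3.5 v(t) dt = 86.625.
R_3 = 137.25.
Error = 86.625 − 137.25 = -50.625.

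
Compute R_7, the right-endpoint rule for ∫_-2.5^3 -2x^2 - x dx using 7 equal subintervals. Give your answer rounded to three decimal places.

-35.245

Δx = (3 − (-2.5))/7 = 11/14.
Right endpoints: -12/7, -13/14, -1/7, 9/14, 10/7, 31/14, 3.
f(-12/7) = -204/49, f(-13/14) = -39/49, f(-1/7) = 5/49, f(9/14) = -72/49, f(10/7) = -270/49, f(31/14) = -589/49, f(3) = -21.
Sum = Δx · [f(-12/7) + f(-13/14) + f(-1/7) + ...].
Sum ≈ -35.245.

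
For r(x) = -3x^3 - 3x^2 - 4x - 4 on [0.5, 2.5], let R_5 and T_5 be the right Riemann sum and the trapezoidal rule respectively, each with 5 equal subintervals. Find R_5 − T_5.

R_5 = -80.13.
T_5 = -65.63.
R_5 − T_5 = -14.5.

-14.5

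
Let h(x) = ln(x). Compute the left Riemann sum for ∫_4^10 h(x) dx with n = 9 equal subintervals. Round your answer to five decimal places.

Δx = (10 − 4)/9 = 2/3.
Left endpoints: 4, 14/3, 16/3, 6, 20/3, 22/3, 8, 26/3, 28/3.
h(4) ≈ 1.38629, h(14/3) ≈ 1.54045, h(16/3) ≈ 1.67398, h(6) ≈ 1.79176, h(20/3) ≈ 1.89712, h(22/3) ≈ 1.99243, h(8) ≈ 2.07944, h(26/3) ≈ 2.15948, h(28/3) ≈ 2.23359.
Sum = Δx · [h(4) + h(14/3) + h(16/3) + ...].
Sum ≈ 11.16970.

11.16970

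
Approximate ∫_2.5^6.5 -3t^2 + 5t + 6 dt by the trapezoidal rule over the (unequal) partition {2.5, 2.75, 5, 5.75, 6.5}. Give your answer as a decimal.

-151.125

Subinterval widths: 0.25, 2.25, 0.75, 0.75.
f(2.5) = -0.25, f(2.75) = -2.9375, f(5) = -44, f(5.75) = -64.4375, f(6.5) = -88.25.
On each subinterval the trapezoid contributes (Δt_i/2)·[f(t_{i-1}) + f(t_i)].
Sum = -151.125.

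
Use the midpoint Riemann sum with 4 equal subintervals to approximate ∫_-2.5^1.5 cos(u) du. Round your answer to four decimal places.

Δu = (1.5 − (-2.5))/4 = 1.
Midpoints: -2, -1, 0, 1.
f(-2) ≈ -0.4161, f(-1) ≈ 0.5403, f(0) ≈ 1.0000, f(1) ≈ 0.5403.
Sum = Δu · [f(-2) + f(-1) + f(0) + f(1)].
Sum ≈ 1.6645.

1.6645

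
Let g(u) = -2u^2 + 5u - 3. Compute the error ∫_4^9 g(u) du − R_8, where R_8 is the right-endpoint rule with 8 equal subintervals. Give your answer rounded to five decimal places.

Exact integral: ∫_4^9 g(u) du ≈ -295.8333333.
R_8 = -329.296875.
Error ≈ -295.8333333 − (-329.296875) ≈ 33.46354.

33.46354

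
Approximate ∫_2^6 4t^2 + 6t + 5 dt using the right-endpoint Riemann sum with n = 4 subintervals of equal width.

472

Δt = (6 − 2)/4 = 1.
Right endpoints: 3, 4, 5, 6.
f(3) = 59, f(4) = 93, f(5) = 135, f(6) = 185.
Sum = Δt · [f(3) + f(4) + f(5) + f(6)].
Sum = 472.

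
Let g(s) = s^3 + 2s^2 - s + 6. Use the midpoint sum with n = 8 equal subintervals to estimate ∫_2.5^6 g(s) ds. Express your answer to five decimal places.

453.11926

Δs = (6 − 2.5)/8 = 0.4375.
Midpoints: 2.71875, 3.15625, 3.59375, 4.03125, 4.46875, 4.90625, 5.34375, 5.78125.
g(2.71875) = 1250439/32768, g(3.15625) = 1776349/32768, g(3.59375) = 2446123/32768, g(4.03125) = 3276225/32768, g(4.46875) = 4283119/32768, g(4.90625) = 5483269/32768, g(5.34375) = 6893139/32768, g(5.78125) = 8529193/32768.
Sum = Δs · [g(2.71875) + g(3.15625) + g(3.59375) + ...].
Sum ≈ 453.11926.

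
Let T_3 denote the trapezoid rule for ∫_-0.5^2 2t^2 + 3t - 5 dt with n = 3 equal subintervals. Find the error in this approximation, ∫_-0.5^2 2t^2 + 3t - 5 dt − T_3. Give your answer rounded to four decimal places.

Exact integral: ∫_-0.5^2 f(t) dt ≈ -1.458333.
T_3 ≈ -0.879630.
Error ≈ -1.458333 − (-0.879630) ≈ -0.5787.

-0.5787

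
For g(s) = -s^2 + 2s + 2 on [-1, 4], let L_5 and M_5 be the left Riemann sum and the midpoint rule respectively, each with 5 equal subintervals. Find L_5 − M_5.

L_5 = 5.
M_5 = 3.75.
L_5 − M_5 = 1.25.

1.25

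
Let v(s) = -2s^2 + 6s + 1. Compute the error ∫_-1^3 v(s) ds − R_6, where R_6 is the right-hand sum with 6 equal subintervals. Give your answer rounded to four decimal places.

-2.0741

Exact integral: ∫_-1^3 v(s) ds ≈ 9.333333.
R_6 ≈ 11.407407.
Error ≈ 9.333333 − 11.407407 ≈ -2.0741.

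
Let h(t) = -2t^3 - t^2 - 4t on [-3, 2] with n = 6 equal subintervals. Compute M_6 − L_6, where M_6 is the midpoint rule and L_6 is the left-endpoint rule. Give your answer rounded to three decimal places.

-37.153

M_6 ≈ 30.25463.
L_6 ≈ 67.40741.
M_6 − L_6 ≈ -37.153.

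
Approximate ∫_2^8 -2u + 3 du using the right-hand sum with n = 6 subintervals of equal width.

Δu = (8 − 2)/6 = 1.
Right endpoints: 3, 4, 5, 6, 7, 8.
f(3) = -3, f(4) = -5, f(5) = -7, f(6) = -9, f(7) = -11, f(8) = -13.
Sum = Δu · [f(3) + f(4) + f(5) + ...].
Sum = -48.

-48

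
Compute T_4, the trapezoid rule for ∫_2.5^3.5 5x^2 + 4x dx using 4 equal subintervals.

57.46875

Δx = (3.5 − 2.5)/4 = 0.25.
f(2.5) = 41.25, f(2.75) = 48.8125, f(3) = 57, f(3.25) = 65.8125, f(3.5) = 75.25.
T_4 = (Δx/2)·[f(x_0) + 2f(x_1) + 2f(x_2) + 2f(x_3) + f(x_4)].
Sum = 57.46875.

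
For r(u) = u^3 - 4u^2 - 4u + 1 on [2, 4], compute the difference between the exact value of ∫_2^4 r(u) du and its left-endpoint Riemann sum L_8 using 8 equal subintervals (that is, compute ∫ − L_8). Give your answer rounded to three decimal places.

-0.104

Exact integral: ∫_2^4 r(u) du ≈ -36.66667.
L_8 = -36.5625.
Error ≈ -36.66667 − (-36.5625) ≈ -0.104.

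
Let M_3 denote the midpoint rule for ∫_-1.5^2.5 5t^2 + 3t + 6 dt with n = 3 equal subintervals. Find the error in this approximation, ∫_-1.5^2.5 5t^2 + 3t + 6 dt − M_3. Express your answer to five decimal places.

Exact integral: ∫_-1.5^2.5 f(t) dt ≈ 61.6666667.
M_3 ≈ 58.7037037.
Error ≈ 61.6666667 − 58.7037037 ≈ 2.96296.

2.96296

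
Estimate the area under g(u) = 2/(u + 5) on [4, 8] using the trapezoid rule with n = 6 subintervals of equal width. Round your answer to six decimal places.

Δu = (8 − 4)/6 = 2/3.
g(4) = 2/9, g(14/3) = 6/29, g(16/3) = 6/31, g(6) = 2/11, g(20/3) = 6/35, g(22/3) = 6/37, g(8) = 2/13.
T_6 = (Δu/2)·[g(u_0) + 2g(u_1) + ... + 2g(u_{5}) + g(u_6)].
Sum ≈ 0.735925.

0.735925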